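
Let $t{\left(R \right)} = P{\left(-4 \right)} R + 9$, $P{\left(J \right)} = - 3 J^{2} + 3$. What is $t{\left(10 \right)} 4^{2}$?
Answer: $-7056$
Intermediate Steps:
$P{\left(J \right)} = 3 - 3 J^{2}$
$t{\left(R \right)} = 9 - 45 R$ ($t{\left(R \right)} = \left(3 - 3 \left(-4\right)^{2}\right) R + 9 = \left(3 - 48\right) R + 9 = - 45 R + 9 = 9 - 45 R$)
$t{\left(10 \right)} 4^{2} = \left(9 - 450\right) 4^{2} = \left(9 - 450\right) 16 = \left(-441\right) 16 = -7056$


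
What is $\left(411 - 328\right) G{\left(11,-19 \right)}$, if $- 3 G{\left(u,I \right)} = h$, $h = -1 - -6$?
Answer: $- \frac{415}{3} \approx -138.33$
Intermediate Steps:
$h = 5$ ($h = -1 + 6 = 5$)
$G{\left(u,I \right)} = - \frac{5}{3}$ ($G{\left(u,I \right)} = \left(- \frac{1}{3}\right) 5 = - \frac{5}{3}$)
$\left(411 - 328\right) G{\left(11,-19 \right)} = \left(411 - 328\right) \left(- \frac{5}{3}\right) = 83 \left(- \frac{5}{3}\right) = - \frac{415}{3}$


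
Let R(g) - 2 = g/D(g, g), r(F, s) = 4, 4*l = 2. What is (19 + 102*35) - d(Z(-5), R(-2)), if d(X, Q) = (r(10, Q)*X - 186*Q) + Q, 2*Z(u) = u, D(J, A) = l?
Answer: 3229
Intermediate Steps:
l = ½ (l = (¼)*2 = ½ ≈ 0.50000)
D(J, A) = ½
Z(u) = u/2
R(g) = 2 + 2*g (R(g) = 2 + g/(½) = 2 + g*2 = 2 + 2*g)
d(X, Q) = -185*Q + 4*X (d(X, Q) = (4*X - 186*Q) + Q = (-186*Q + 4*X) + Q = -185*Q + 4*X)
(19 + 102*35) - d(Z(-5), R(-2)) = (19 + 102*35) - (-185*(2 + 2*(-2)) + 4*((½)*(-5))) = (19 + 3570) - (-185*(2 - 4) + 4*(-5/2)) = 3589 - (-185*(-2) - 10) = 3589 - (370 - 10) = 3589 - 1*360 = 3589 - 360 = 3229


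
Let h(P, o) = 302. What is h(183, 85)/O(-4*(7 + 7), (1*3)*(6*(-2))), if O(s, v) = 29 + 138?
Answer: 302/167 ≈ 1.8084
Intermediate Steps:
O(s, v) = 167
h(183, 85)/O(-4*(7 + 7), (1*3)*(6*(-2))) = 302/167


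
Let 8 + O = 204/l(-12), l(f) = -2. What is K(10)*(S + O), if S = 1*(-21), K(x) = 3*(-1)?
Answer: 393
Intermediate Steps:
K(x) = -3
S = -21
O = -110 (O = -8 + 204/(-2) = -8 + 204*(-1/2) = -8 - 102 = -110)
K(10)*(S + O) = -3*(-21 - 110) = -3*(-131) = 393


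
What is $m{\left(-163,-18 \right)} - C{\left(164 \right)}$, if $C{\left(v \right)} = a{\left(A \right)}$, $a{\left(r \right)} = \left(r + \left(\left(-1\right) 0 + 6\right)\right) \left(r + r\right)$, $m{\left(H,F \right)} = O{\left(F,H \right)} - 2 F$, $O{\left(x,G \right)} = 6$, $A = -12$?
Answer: $-102$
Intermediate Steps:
$m{\left(H,F \right)} = 6 - 2 F$
$a{\left(r \right)} = 2 r \left(6 + r\right)$ ($a{\left(r \right)} = \left(r + \left(0 + 6\right)\right) 2 r = \left(r + 6\right) 2 r = \left(6 + r\right) 2 r = 2 r \left(6 + r\right)$)
$C{\left(v \right)} = 144$ ($C{\left(v \right)} = 2 \left(-12\right) \left(6 - 12\right) = 2 \left(-12\right) \left(-6\right) = 144$)
$m{\left(-163,-18 \right)} - C{\left(164 \right)} = \left(6 - -36\right) - 144 = \left(6 + 36\right) - 144 = 42 - 144 = -102$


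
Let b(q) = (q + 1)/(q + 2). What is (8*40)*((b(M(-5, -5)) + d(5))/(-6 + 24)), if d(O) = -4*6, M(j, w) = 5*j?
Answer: -28160/69 ≈ -408.12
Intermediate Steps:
b(q) = (1 + q)/(2 + q)
d(O) = -24
(8*40)*((b(M(-5, -5)) + d(5))/(-6 + 24)) = (8*40)*(((1 + 5*(-5))/(2 + 5*(-5)) - 24)/(-6 + 24)) = 320*(((1 - 25)/(2 - 25) - 24)/18) = 320*((-24/(-23) - 24)*(1/18)) = 320*((-1/23*(-24) - 24)*(1/18)) = 320*((24/23 - 24)*(1/18)) = 320*(-528/23*1/18) = 320*(-88/69) = -28160/69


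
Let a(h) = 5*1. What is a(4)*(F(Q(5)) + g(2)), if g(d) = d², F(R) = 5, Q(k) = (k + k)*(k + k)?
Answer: 45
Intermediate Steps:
a(h) = 5
Q(k) = 4*k² (Q(k) = (2*k)*(2*k) = 4*k²)
a(4)*(F(Q(5)) + g(2)) = 5*(5 + 2²) = 5*(5 + 4) = 5*9 = 45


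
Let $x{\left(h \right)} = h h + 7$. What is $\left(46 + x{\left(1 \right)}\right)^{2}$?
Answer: $2916$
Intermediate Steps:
$x{\left(h \right)} = 7 + h^{2}$ ($x{\left(h \right)} = h^{2} + 7 = 7 + h^{2}$)
$\left(46 + x{\left(1 \right)}\right)^{2} = \left(46 + \left(7 + 1^{2}\right)\right)^{2} = \left(46 + \left(7 + 1\right)\right)^{2} = \left(46 + 8\right)^{2} = 54^{2} = 2916$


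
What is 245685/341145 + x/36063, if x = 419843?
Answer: 375524638/30377067 ≈ 12.362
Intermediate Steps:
245685/341145 + x/36063 = 245685/341145 + 419843/36063 = 245685*(1/341145) + 419843*(1/36063) = 16379/22743 + 419843/36063 = 375524638/30377067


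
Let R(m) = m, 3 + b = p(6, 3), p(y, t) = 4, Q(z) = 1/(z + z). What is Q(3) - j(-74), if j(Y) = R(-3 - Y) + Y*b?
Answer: 19/6 ≈ 3.1667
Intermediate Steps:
Q(z) = 1/(2*z)
b = 1 (b = -3 + 4 = 1)
j(Y) = -3 (j(Y) = (-3 - Y) + Y*1 = (-3 - Y) + Y = -3)
Q(3) - j(-74) = (1/2)/3 - 1*(-3) = (1/2)*(1/3) + 3 = 1/6 + 3 = 19/6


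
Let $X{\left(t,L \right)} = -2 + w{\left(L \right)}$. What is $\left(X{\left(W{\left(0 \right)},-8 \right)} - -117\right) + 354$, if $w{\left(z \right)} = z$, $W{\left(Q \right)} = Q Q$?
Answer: $461$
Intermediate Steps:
$W{\left(Q \right)} = Q^{2}$
$X{\left(t,L \right)} = -2 + L$
$\left(X{\left(W{\left(0 \right)},-8 \right)} - -117\right) + 354 = \left(\left(-2 - 8\right) - -117\right) + 354 = \left(-10 + 117\right) + 354 = 107 + 354 = 461$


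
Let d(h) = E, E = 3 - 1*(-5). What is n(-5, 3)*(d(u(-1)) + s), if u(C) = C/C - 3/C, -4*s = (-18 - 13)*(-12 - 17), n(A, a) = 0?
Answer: 0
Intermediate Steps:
s = -899/4 (s = -(-18 - 13)*(-12 - 17)/4 = -(-31)*(-29)/4 = -¼*899 = -899/4 ≈ -224.75)
u(C) = 1 - 3/C
E = 8 (E = 3 + 5 = 8)
d(h) = 8
n(-5, 3)*(d(u(-1)) + s) = 0*(8 - 899/4) = 0*(-867/4) = 0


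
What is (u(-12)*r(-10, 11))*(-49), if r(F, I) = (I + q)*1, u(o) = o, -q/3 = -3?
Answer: 11760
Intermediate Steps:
q = 9 (q = -3*(-3) = 9)
r(F, I) = 9 + I (r(F, I) = (I + 9)*1 = (9 + I)*1 = 9 + I)
(u(-12)*r(-10, 11))*(-49) = -12*(9 + 11)*(-49) = -12*20*(-49) = -240*(-49) = 11760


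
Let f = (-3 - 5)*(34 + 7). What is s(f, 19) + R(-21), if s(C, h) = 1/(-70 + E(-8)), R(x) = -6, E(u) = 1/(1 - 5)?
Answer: -1690/281 ≈ -6.0142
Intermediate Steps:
E(u) = -1/4 (E(u) = 1/(-4) = -1/4)
f = -328 (f = -8*41 = -328)
s(C, h) = -4/281 (s(C, h) = 1/(-70 - 1/4) = 1/(-281/4) = -4/281)
s(f, 19) + R(-21) = -4/281 - 6 = -1690/281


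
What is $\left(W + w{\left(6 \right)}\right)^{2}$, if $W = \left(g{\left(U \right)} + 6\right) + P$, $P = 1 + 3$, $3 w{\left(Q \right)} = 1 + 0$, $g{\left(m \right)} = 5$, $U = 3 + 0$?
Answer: $\frac{2116}{9} \approx 235.11$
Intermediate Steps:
$U = 3$
$w{\left(Q \right)} = \frac{1}{3}$ ($w{\left(Q \right)} = \frac{1 + 0}{3} = \frac{1}{3} \cdot 1 = \frac{1}{3}$)
$P = 4$
$W = 15$ ($W = \left(5 + 6\right) + 4 = 11 + 4 = 15$)
$\left(W + w{\left(6 \right)}\right)^{2} = \left(15 + \frac{1}{3}\right)^{2} = \left(\frac{46}{3}\right)^{2} = \frac{2116}{9}$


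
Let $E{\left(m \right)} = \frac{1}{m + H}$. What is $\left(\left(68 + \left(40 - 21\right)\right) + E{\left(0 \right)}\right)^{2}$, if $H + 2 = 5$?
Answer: $\frac{68644}{9} \approx 7627.1$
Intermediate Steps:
$H = 3$ ($H = -2 + 5 = 3$)
$E{\left(m \right)} = \frac{1}{3 + m}$ ($E{\left(m \right)} = \frac{1}{m + 3} = \frac{1}{3 + m}$)
$\left(\left(68 + \left(40 - 21\right)\right) + E{\left(0 \right)}\right)^{2} = \left(\left(68 + \left(40 - 21\right)\right) + \frac{1}{3 + 0}\right)^{2} = \left(\left(68 + 19\right) + \frac{1}{3}\right)^{2} = \left(87 + \frac{1}{3}\right)^{2} = \left(\frac{262}{3}\right)^{2} = \frac{68644}{9}$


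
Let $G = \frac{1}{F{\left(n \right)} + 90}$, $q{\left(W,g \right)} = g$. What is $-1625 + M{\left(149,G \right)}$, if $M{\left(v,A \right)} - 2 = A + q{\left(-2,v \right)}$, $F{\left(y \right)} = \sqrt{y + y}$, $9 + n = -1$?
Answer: $\frac{- 2948 \sqrt{5} + 132659 i}{2 \left(\sqrt{5} - 45 i\right)} \approx -1474.0 - 0.00055078 i$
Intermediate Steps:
$n = -10$ ($n = -9 - 1 = -10$)
$F{\left(y \right)} = \sqrt{2} \sqrt{y}$ ($F{\left(y \right)} = \sqrt{2 y} = \sqrt{2} \sqrt{y}$)
$G = \frac{1}{90 + 2 i \sqrt{5}}$ ($G = \frac{1}{\sqrt{2} \sqrt{-10} + 90} = \frac{1}{\sqrt{2} i \sqrt{10} + 90} = \frac{1}{2 i \sqrt{5} + 90} = \frac{1}{90 + 2 i \sqrt{5}} \approx 0.011084 - 0.00055076 i$)
$M{\left(v,A \right)} = 2 + A + v$ ($M{\left(v,A \right)} = 2 + \left(A + v\right) = 2 + A + v$)
$-1625 + M{\left(149,G \right)} = -1625 + \left(2 + \left(\frac{9}{812} - \frac{i \sqrt{5}}{4060}\right) + 149\right) = -1625 + \left(\frac{122621}{812} - \frac{i \sqrt{5}}{4060}\right) = - \frac{1196879}{812} - \frac{i \sqrt{5}}{4060}$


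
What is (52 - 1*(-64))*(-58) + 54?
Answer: -6674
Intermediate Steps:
(52 - 1*(-64))*(-58) + 54 = (52 + 64)*(-58) + 54 = 116*(-58) + 54 = -6728 + 54 = -6674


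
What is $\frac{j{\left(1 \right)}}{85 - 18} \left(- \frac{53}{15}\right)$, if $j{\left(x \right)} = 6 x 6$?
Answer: $- \frac{636}{335} \approx -1.8985$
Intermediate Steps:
$j{\left(x \right)} = 36 x$
$\frac{j{\left(1 \right)}}{85 - 18} \left(- \frac{53}{15}\right) = \frac{36 \cdot 1}{85 - 18} \left(- \frac{53}{15}\right) = \frac{1}{67} \cdot 36 \left(\left(-53\right) \frac{1}{15}\right) = \frac{1}{67} \cdot 36 \left(- \frac{53}{15}\right) = \frac{36}{67} \left(- \frac{53}{15}\right) = - \frac{636}{335}$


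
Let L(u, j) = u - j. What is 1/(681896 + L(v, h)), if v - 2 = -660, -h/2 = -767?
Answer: 1/679704 ≈ 1.4712e-6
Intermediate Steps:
h = 1534 (h = -2*(-767) = 1534)
v = -658 (v = 2 - 660 = -658)
1/(681896 + L(v, h)) = 1/(681896 + (-658 - 1*1534)) = 1/(681896 + (-658 - 1534)) = 1/(681896 - 2192) = 1/679704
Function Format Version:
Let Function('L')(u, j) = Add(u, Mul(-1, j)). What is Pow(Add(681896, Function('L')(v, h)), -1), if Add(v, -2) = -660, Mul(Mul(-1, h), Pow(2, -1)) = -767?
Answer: Rational(1, 679704) ≈ 1.4712e-6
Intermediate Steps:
h = 1534 (h = Mul(-2, -767) = 1534)
v = -658 (v = Add(2, -660) = -658)
Pow(Add(681896, Function('L')(v, h)), -1) = Pow(Add(681896, Add(-658, Mul(-1, 1534))), -1) = Pow(Add(681896, Add(-658, -1534)), -1) = Pow(Add(681896, -2192), -1) = Pow(679704, -1) = Rational(1, 679704)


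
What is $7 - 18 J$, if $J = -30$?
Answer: $547$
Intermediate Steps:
$7 - 18 J = 7 - -540 = 7 + 540 = 547$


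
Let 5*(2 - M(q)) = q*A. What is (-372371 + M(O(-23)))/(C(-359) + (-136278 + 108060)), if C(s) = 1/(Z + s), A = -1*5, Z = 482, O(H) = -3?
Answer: 45801756/3470813 ≈ 13.196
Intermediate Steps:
A = -5
M(q) = 2 + q (M(q) = 2 - q*(-5)/5 = 2 - (-1)*q = 2 + q)
C(s) = 1/(482 + s)
(-372371 + M(O(-23)))/(C(-359) + (-136278 + 108060)) = (-372371 + (2 - 3))/(1/(482 - 359) + (-136278 + 108060)) = (-372371 - 1)/(1/123 - 28218) = -372372/(1/123 - 28218) = -372372/(-3470813/123) = -372372*(-123/3470813) = 45801756/3470813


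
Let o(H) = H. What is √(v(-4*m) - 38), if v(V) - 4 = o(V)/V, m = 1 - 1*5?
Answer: I*√33 ≈ 5.7446*I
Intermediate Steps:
m = -4 (m = 1 - 5 = -4)
v(V) = 5 (v(V) = 4 + V/V = 4 + 1 = 5)
√(v(-4*m) - 38) = √(5 - 38) = √(-33) = I*√33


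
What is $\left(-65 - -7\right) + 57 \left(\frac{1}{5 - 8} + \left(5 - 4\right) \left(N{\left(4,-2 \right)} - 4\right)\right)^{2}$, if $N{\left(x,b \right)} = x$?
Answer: $- \frac{155}{3} \approx -51.667$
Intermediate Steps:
$\left(-65 - -7\right) + 57 \left(\frac{1}{5 - 8} + \left(5 - 4\right) \left(N{\left(4,-2 \right)} - 4\right)\right)^{2} = \left(-65 - -7\right) + 57 \left(\frac{1}{5 - 8} + \left(5 - 4\right) \left(4 - 4\right)\right)^{2} = \left(-65 + 7\right) + 57 \left(\frac{1}{5 - 8} + 1 \cdot 0\right)^{2} = -58 + 57 \left(\frac{1}{5 - 8} + 0\right)^{2} = -58 + 57 \left(\frac{1}{-3} + 0\right)^{2} = -58 + 57 \left(- \frac{1}{3} + 0\right)^{2} = -58 + 57 \left(- \frac{1}{3}\right)^{2} = -58 + 57 \cdot \frac{1}{9} = -58 + \frac{19}{3} = - \frac{155}{3}$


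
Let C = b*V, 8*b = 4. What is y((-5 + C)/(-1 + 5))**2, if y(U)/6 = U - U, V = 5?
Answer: 0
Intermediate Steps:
b = 1/2 (b = (1/8)*4 = 1/2 ≈ 0.50000)
C = 5/2 (C = (1/2)*5 = 5/2 ≈ 2.5000)
y(U) = 0 (y(U) = 6*(U - U) = 6*0 = 0)
y((-5 + C)/(-1 + 5))**2 = 0**2 = 0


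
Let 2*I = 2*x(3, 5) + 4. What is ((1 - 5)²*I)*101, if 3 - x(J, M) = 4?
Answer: 1616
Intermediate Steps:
x(J, M) = -1 (x(J, M) = 3 - 1*4 = 3 - 4 = -1)
I = 1 (I = (2*(-1) + 4)/2 = (-2 + 4)/2 = (½)*2 = 1)
((1 - 5)²*I)*101 = ((1 - 5)²*1)*101 = ((-4)²*1)*101 = (16*1)*101 = 16*101 = 1616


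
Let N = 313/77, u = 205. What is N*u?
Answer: 64165/77 ≈ 833.31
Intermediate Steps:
N = 313/77 (N = 313*(1/77) = 313/77 ≈ 4.0649)
N*u = (313/77)*205 = 64165/77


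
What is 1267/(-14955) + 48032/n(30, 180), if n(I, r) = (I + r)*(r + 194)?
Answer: 10313473/19576095 ≈ 0.52684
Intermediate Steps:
n(I, r) = (194 + r)*(I + r) (n(I, r) = (I + r)*(194 + r) = (194 + r)*(I + r))
1267/(-14955) + 48032/n(30, 180) = 1267/(-14955) + 48032/(180² + 194*30 + 194*180 + 30*180) = 1267*(-1/14955) + 48032/(32400 + 5820 + 34920 + 5400) = -1267/14955 + 48032/78540 = -1267/14955 + 48032*(1/78540) = -1267/14955 + 12008/19635 = 10313473/19576095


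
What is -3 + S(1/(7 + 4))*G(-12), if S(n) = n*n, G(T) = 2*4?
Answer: -355/121 ≈ -2.9339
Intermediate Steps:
G(T) = 8
S(n) = n²
-3 + S(1/(7 + 4))*G(-12) = -3 + (1/(7 + 4))²*8 = -3 + (1/11)²*8 = -3 + (1/121)*8 = -3 + 8/121 = -355/121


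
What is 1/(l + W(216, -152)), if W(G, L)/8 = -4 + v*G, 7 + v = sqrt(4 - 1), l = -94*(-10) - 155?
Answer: -3781/39901899 - 192*sqrt(3)/13300633 ≈ -0.00011976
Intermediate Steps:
l = 785 (l = 940 - 155 = 785)
v = -7 + sqrt(3) (v = -7 + sqrt(4 - 1) = -7 + sqrt(3) ≈ -5.2680)
W(G, L) = -32 + 8*G*(-7 + sqrt(3)) (W(G, L) = 8*(-4 + (-7 + sqrt(3))*G) = 8*(-4 + G*(-7 + sqrt(3))) = -32 + 8*G*(-7 + sqrt(3)))
1/(l + W(216, -152)) = 1/(785 + (-32 - 8*216*(7 - sqrt(3)))) = 1/(785 + (-32 + (-12096 + 1728*sqrt(3)))) = 1/(785 + (-12128 + 1728*sqrt(3))) = 1/(-11343 + 1728*sqrt(3))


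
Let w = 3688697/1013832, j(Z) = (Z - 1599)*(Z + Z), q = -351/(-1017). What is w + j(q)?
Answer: -14238343432615/12945620808 ≈ -1099.9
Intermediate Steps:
q = 39/113 (q = -351*(-1/1017) = 39/113 ≈ 0.34513)
j(Z) = 2*Z*(-1599 + Z) (j(Z) = (-1599 + Z)*(2*Z) = 2*Z*(-1599 + Z))
w = 3688697/1013832 (w = 3688697*(1/1013832) = 3688697/1013832 ≈ 3.6384)
w + j(q) = 3688697/1013832 + 2*(39/113)*(-1599 + 39/113) = 3688697/1013832 + 2*(39/113)*(-180648/113) = 3688697/1013832 - 14090544/12769 = -14238343432615/12945620808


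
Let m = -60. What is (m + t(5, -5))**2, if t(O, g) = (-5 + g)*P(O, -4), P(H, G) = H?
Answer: 12100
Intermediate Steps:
t(O, g) = O*(-5 + g) (t(O, g) = (-5 + g)*O = O*(-5 + g))
(m + t(5, -5))**2 = (-60 + 5*(-5 - 5))**2 = (-60 + 5*(-10))**2 = (-60 - 50)**2 = (-110)**2 = 12100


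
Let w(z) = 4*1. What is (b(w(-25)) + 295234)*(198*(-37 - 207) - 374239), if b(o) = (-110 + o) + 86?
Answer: -124742970914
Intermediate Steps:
w(z) = 4
b(o) = -24 + o
(b(w(-25)) + 295234)*(198*(-37 - 207) - 374239) = ((-24 + 4) + 295234)*(198*(-37 - 207) - 374239) = (-20 + 295234)*(198*(-244) - 374239) = 295214*(-48312 - 374239) = 295214*(-422551) = -124742970914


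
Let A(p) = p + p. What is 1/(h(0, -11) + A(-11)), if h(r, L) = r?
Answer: -1/22 ≈ -0.045455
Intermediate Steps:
A(p) = 2*p
1/(h(0, -11) + A(-11)) = 1/(0 + 2*(-11)) = 1/(0 - 22) = 1/(-22) = -1/22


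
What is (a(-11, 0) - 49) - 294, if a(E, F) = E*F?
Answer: -343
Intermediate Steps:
(a(-11, 0) - 49) - 294 = (-11*0 - 49) - 294 = (0 - 49) - 294 = -49 - 294 = -343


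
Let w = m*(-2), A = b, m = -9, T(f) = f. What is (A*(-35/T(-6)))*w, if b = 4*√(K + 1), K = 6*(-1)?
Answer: 420*I*√5 ≈ 939.15*I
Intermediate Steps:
K = -6
b = 4*I*√5 (b = 4*√(-6 + 1) = 4*√(-5) = 4*(I*√5) = 4*I*√5 ≈ 8.9443*I)
A = 4*I*√5 ≈ 8.9443*I
w = 18 (w = -9*(-2) = 18)
(A*(-35/T(-6)))*w = ((4*I*√5)*(-35/(-6)))*18 = ((4*I*√5)*(-35*(-⅙)))*18 = ((4*I*√5)*(35/6))*18 = (70*I*√5/3)*18 = 420*I*√5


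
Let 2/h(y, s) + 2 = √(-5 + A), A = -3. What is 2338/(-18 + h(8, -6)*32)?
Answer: -50267/787 + 18704*I*√2/787 ≈ -63.872 + 33.61*I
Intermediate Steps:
h(y, s) = 2/(-2 + 2*I*√2) (h(y, s) = 2/(-2 + √(-5 - 3)) = 2/(-2 + √(-8)) = 2/(-2 + 2*I*√2))
2338/(-18 + h(8, -6)*32) = 2338/(-18 - I/(I + √2)*32) = 2338/(-18 - 32*I/(I + √2))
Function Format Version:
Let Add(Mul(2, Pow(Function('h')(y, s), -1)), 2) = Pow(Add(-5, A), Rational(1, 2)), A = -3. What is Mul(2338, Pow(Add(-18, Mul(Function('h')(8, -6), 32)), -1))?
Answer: Add(Rational(-50267, 787), Mul(Rational(18704, 787), I, Pow(2, Rational(1, 2)))) ≈ Add(-63.872, Mul(33.610, I))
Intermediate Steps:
Function('h')(y, s) = Mul(2, Pow(Add(-2, Mul(2, I, Pow(2, Rational(1, 2)))), -1)) (Function('h')(y, s) = Mul(2, Pow(Add(-2, Pow(Add(-5, -3), Rational(1, 2))), -1)) = Mul(2, Pow(Add(-2, Pow(-8, Rational(1, 2))), -1)) = Mul(2, Pow(Add(-2, Mul(2, I, Pow(2, Rational(1, 2)))), -1)))
Mul(2338, Pow(Add(-18, Mul(Function('h')(8, -6), 32)), -1)) = Mul(2338, Pow(Add(-18, Mul(Mul(-1, I, Pow(Add(I, Pow(2, Rational(1, 2))), -1)), 32)), -1)) = Mul(2338, Pow(Add(-18, Mul(-32, I, Pow(Add(I, Pow(2, Rational(1, 2))), -1))), -1))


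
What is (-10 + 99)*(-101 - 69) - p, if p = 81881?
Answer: -97011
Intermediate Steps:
(-10 + 99)*(-101 - 69) - p = (-10 + 99)*(-101 - 69) - 1*81881 = 89*(-170) - 81881 = -15130 - 81881 = -97011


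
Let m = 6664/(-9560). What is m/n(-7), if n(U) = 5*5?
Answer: -833/29875 ≈ -0.027883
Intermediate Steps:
n(U) = 25
m = -833/1195 (m = 6664*(-1/9560) = -833/1195 ≈ -0.69707)
m/n(-7) = -833/1195/25 = -833/1195*1/25 = -833/29875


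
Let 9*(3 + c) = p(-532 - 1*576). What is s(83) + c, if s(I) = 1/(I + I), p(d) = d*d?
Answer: 203787751/1494 ≈ 1.3640e+5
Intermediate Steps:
p(d) = d²
s(I) = 1/(2*I)
c = 1227637/9 (c = -3 + (-532 - 1*576)²/9 = -3 + (-532 - 576)²/9 = -3 + (⅑)*(-1108)² = -3 + (⅑)*1227664 = -3 + 1227664/9 = 1227637/9 ≈ 1.3640e+5)
s(83) + c = (½)/83 + 1227637/9 = (½)*(1/83) + 1227637/9 = 1/166 + 1227637/9 = 203787751/1494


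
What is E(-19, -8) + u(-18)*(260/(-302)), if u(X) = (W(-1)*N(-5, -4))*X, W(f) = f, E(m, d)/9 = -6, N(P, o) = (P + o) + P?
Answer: 24606/151 ≈ 162.95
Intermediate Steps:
N(P, o) = o + 2*P
E(m, d) = -54 (E(m, d) = 9*(-6) = -54)
u(X) = 14*X (u(X) = (-(-4 + 2*(-5)))*X = (-(-4 - 10))*X = (-1*(-14))*X = 14*X)
E(-19, -8) + u(-18)*(260/(-302)) = -54 + (14*(-18))*(260/(-302)) = -54 - 65520*(-1)/302 = -54 - 252*(-130/151) = -54 + 32760/151 = 24606/151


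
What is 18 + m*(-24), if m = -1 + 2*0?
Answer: 42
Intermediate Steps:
m = -1 (m = -1 + 0 = -1)
18 + m*(-24) = 18 - 1*(-24) = 18 + 24 = 42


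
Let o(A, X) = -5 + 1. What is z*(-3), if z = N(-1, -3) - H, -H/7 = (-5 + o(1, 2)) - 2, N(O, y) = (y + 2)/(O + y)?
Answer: 921/4 ≈ 230.25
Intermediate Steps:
N(O, y) = (2 + y)/(O + y)
o(A, X) = -4
H = 77 (H = -7*((-5 - 4) - 2) = -7*(-9 - 2) = -7*(-11) = 77)
z = -307/4 (z = (2 - 3)/(-1 - 3) - 1*77 = -1/(-4) - 77 = -¼*(-1) - 77 = ¼ - 77 = -307/4 ≈ -76.750)
z*(-3) = -307/4*(-3) = 921/4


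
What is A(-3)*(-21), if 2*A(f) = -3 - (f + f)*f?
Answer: 441/2 ≈ 220.50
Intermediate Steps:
A(f) = -3/2 - f**2 (A(f) = (-3 - (f + f)*f)/2 = (-3 - 2*f*f)/2 = (-3 - 2*f**2)/2 = -3/2 - f**2)
A(-3)*(-21) = (-3/2 - 1*(-3)**2)*(-21) = (-3/2 - 1*9)*(-21) = (-3/2 - 9)*(-21) = -21/2*(-21) = 441/2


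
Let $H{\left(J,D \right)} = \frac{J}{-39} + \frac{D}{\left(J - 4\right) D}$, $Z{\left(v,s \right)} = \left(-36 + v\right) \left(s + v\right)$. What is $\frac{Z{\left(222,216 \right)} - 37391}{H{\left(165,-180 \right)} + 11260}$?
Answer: $\frac{92253161}{23558338} \approx 3.9159$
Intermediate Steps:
$H{\left(J,D \right)} = \frac{1}{-4 + J} - \frac{J}{39}$ ($H{\left(J,D \right)} = J \left(- \frac{1}{39}\right) + \frac{D}{\left(-4 + J\right) D} = - \frac{J}{39} + \frac{D}{D \left(-4 + J\right)} = - \frac{J}{39} + D \frac{1}{D \left(-4 + J\right)} = - \frac{J}{39} + \frac{1}{-4 + J} = \frac{1}{-4 + J} - \frac{J}{39}$)
$\frac{Z{\left(222,216 \right)} - 37391}{H{\left(165,-180 \right)} + 11260} = \frac{\left(222^{2} - 7776 - 7992 + 216 \cdot 222\right) - 37391}{\frac{39 - 165^{2} + 4 \cdot 165}{39 \left(-4 + 165\right)} + 11260} = \frac{\left(49284 - 7776 - 7992 + 47952\right) - 37391}{\frac{39 - 27225 + 660}{39 \cdot 161} + 11260} = \frac{81468 - 37391}{\frac{1}{39} \cdot \frac{1}{161} \left(39 - 27225 + 660\right) + 11260} = \frac{44077}{\frac{1}{39} \cdot \frac{1}{161} \left(-26526\right) + 11260} = \frac{44077}{- \frac{8842}{2093} + 11260} = \frac{44077}{\frac{23558338}{2093}} = 44077 \cdot \frac{2093}{23558338} = \frac{92253161}{23558338}$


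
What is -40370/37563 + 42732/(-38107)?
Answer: -3143521706/1431413241 ≈ -2.1961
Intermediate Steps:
-40370/37563 + 42732/(-38107) = -40370*1/37563 + 42732*(-1/38107) = -40370/37563 - 42732/38107 = -3143521706/1431413241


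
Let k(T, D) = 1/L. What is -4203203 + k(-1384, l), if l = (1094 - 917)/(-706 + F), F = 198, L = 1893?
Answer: -7956663278/1893 ≈ -4.2032e+6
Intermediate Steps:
l = -177/508 (l = (1094 - 917)/(-706 + 198) = 177/(-508) = 177*(-1/508) = -177/508 ≈ -0.34843)
k(T, D) = 1/1893
-4203203 + k(-1384, l) = -4203203 + 1/1893 = -7956663278/1893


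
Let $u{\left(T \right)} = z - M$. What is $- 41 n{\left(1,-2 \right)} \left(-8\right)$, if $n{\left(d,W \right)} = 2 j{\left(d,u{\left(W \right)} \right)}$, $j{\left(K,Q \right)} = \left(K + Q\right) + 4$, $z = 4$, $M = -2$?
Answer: $7216$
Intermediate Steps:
$u{\left(T \right)} = 6$ ($u{\left(T \right)} = 4 - -2 = 4 + 2 = 6$)
$j{\left(K,Q \right)} = 4 + K + Q$
$n{\left(d,W \right)} = 20 + 2 d$ ($n{\left(d,W \right)} = 2 \left(4 + d + 6\right) = 2 \left(10 + d\right) = 20 + 2 d$)
$- 41 n{\left(1,-2 \right)} \left(-8\right) = - 41 \left(20 + 2 \cdot 1\right) \left(-8\right) = - 41 \left(20 + 2\right) \left(-8\right) = \left(-41\right) 22 \left(-8\right) = \left(-902\right) \left(-8\right) = 7216$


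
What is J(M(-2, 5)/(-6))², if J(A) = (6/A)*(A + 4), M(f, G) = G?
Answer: 12996/25 ≈ 519.84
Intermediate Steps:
J(A) = 6*(4 + A)/A (J(A) = (6/A)*(4 + A) = 6*(4 + A)/A)
J(M(-2, 5)/(-6))² = (6 + 24/((5/(-6))))² = (6 + 24/((5*(-⅙))))² = (6 + 24/(-⅚))² = (6 + 24*(-6/5))² = (6 - 144/5)² = (-114/5)² = 12996/25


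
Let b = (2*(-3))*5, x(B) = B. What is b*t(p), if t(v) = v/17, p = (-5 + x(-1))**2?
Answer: -1080/17 ≈ -63.529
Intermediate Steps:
b = -30 (b = -6*5 = -30)
p = 36 (p = (-5 - 1)**2 = (-6)**2 = 36)
t(v) = v/17 (t(v) = v*(1/17) = v/17)
b*t(p) = -30*36/17 = -1080/17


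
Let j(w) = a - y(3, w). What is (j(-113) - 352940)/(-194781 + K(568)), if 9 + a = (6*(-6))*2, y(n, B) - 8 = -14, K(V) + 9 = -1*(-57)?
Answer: 353015/194733 ≈ 1.8128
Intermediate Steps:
K(V) = 48 (K(V) = -9 - 1*(-57) = -9 + 57 = 48)
y(n, B) = -6 (y(n, B) = 8 - 14 = -6)
a = -81 (a = -9 + (6*(-6))*2 = -9 - 36*2 = -9 - 72 = -81)
j(w) = -75 (j(w) = -81 - 1*(-6) = -81 + 6 = -75)
(j(-113) - 352940)/(-194781 + K(568)) = (-75 - 352940)/(-194781 + 48) = -353015/(-194733) = -353015*(-1/194733) = 353015/194733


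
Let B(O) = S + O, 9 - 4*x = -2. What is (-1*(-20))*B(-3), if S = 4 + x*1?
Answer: 75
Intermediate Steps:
x = 11/4 (x = 9/4 - 1/4*(-2) = 9/4 + 1/2 = 11/4 ≈ 2.7500)
S = 27/4 (S = 4 + (11/4)*1 = 4 + 11/4 = 27/4 ≈ 6.7500)
B(O) = 27/4 + O
(-1*(-20))*B(-3) = (-1*(-20))*(27/4 - 3) = 20*(15/4) = 75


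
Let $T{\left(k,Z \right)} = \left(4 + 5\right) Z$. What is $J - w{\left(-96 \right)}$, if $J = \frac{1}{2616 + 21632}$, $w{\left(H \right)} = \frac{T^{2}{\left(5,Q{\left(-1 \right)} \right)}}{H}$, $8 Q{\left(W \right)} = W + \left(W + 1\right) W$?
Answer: $\frac{82093}{6207488} \approx 0.013225$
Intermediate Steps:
$Q{\left(W \right)} = \frac{W}{8} + \frac{W \left(1 + W\right)}{8}$ ($Q{\left(W \right)} = \frac{W + \left(W + 1\right) W}{8} = \frac{W + \left(1 + W\right) W}{8} = \frac{W + W \left(1 + W\right)}{8} = \frac{W}{8} + \frac{W \left(1 + W\right)}{8}$)
$T{\left(k,Z \right)} = 9 Z$
$w{\left(H \right)} = \frac{81}{64 H}$ ($w{\left(H \right)} = \frac{\left(9 \cdot \frac{1}{8} \left(-1\right) \left(2 - 1\right)\right)^{2}}{H} = \frac{\left(9 \cdot \frac{1}{8} \left(-1\right) 1\right)^{2}}{H} = \frac{\left(9 \left(- \frac{1}{8}\right)\right)^{2}}{H} = \frac{\left(- \frac{9}{8}\right)^{2}}{H} = \frac{81}{64 H}$)
$J = \frac{1}{24248} \approx 4.1241 \cdot 10^{-5}$
$J - w{\left(-96 \right)} = \frac{1}{24248} - \frac{81}{64 \left(-96\right)} = \frac{1}{24248} - \frac{81}{64} \left(- \frac{1}{96}\right) = \frac{1}{24248} - - \frac{27}{2048} = \frac{1}{24248} + \frac{27}{2048} = \frac{82093}{6207488}$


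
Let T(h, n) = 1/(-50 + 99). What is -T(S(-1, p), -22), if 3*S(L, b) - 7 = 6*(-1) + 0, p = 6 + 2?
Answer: -1/49 ≈ -0.020408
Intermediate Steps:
p = 8
S(L, b) = 1/3 (S(L, b) = 7/3 + (6*(-1) + 0)/3 = 7/3 + (-6 + 0)/3 = 7/3 + (1/3)*(-6) = 7/3 - 2 = 1/3)
T(h, n) = 1/49
-T(S(-1, p), -22) = -1*1/49 = -1/49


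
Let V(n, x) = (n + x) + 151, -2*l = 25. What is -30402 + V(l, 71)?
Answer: -60385/2 ≈ -30193.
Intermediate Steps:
l = -25/2 (l = -½*25 = -25/2 ≈ -12.500)
V(n, x) = 151 + n + x
-30402 + V(l, 71) = -30402 + (151 - 25/2 + 71) = -30402 + 419/2 = -60385/2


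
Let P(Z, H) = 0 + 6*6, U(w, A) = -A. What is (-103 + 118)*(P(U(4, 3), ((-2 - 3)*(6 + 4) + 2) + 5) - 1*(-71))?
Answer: 1605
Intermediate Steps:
P(Z, H) = 36 (P(Z, H) = 0 + 36 = 36)
(-103 + 118)*(P(U(4, 3), ((-2 - 3)*(6 + 4) + 2) + 5) - 1*(-71)) = (-103 + 118)*(36 - 1*(-71)) = 15*(36 + 71) = 15*107 = 1605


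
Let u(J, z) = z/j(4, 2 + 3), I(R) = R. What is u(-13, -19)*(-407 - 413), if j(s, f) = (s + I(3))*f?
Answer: 3116/7 ≈ 445.14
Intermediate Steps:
j(s, f) = f*(3 + s) (j(s, f) = (s + 3)*f = (3 + s)*f = f*(3 + s))
u(J, z) = z/35 (u(J, z) = z/(((2 + 3)*(3 + 4))) = z/((5*7)) = z/35)
u(-13, -19)*(-407 - 413) = ((1/35)*(-19))*(-407 - 413) = -19/35*(-820) = 3116/7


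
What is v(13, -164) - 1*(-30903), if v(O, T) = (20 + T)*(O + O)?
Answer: 27159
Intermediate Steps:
v(O, T) = 2*O*(20 + T) (v(O, T) = (20 + T)*(2*O) = 2*O*(20 + T))
v(13, -164) - 1*(-30903) = 2*13*(20 - 164) - 1*(-30903) = 2*13*(-144) + 30903 = -3744 + 30903 = 27159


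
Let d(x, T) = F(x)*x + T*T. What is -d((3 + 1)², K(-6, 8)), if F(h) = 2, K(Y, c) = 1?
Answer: -33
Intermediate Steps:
d(x, T) = T² + 2*x (d(x, T) = 2*x + T*T = 2*x + T² = T² + 2*x)
-d((3 + 1)², K(-6, 8)) = -(1² + 2*(3 + 1)²) = -(1 + 2*4²) = -(1 + 2*16) = -(1 + 32) = -1*33 = -33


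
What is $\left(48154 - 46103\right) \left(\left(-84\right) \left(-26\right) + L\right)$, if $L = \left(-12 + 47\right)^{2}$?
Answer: $6991859$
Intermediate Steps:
$L = 1225$ ($L = 35^{2} = 1225$)
$\left(48154 - 46103\right) \left(\left(-84\right) \left(-26\right) + L\right) = \left(48154 - 46103\right) \left(\left(-84\right) \left(-26\right) + 1225\right) = 2051 \left(2184 + 1225\right) = 2051 \cdot 3409 = 6991859$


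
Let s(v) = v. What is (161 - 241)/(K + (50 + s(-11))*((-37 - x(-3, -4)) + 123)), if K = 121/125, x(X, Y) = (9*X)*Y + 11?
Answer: 5000/80377 ≈ 0.062207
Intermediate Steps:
x(X, Y) = 11 + 9*X*Y (x(X, Y) = 9*X*Y + 11 = 11 + 9*X*Y)
K = 121/125 (K = 121*(1/125) = 121/125 ≈ 0.96800)
(161 - 241)/(K + (50 + s(-11))*((-37 - x(-3, -4)) + 123)) = (161 - 241)/(121/125 + (50 - 11)*((-37 - (11 + 9*(-3)*(-4))) + 123)) = -80/(121/125 + 39*((-37 - (11 + 108)) + 123)) = -80/(121/125 + 39*((-37 - 1*119) + 123)) = -80/(121/125 + 39*((-37 - 119) + 123)) = -80/(121/125 + 39*(-156 + 123)) = -80/(121/125 + 39*(-33)) = -80/(121/125 - 1287) = -80/(-160754/125) = -80*(-125/160754) = 5000/80377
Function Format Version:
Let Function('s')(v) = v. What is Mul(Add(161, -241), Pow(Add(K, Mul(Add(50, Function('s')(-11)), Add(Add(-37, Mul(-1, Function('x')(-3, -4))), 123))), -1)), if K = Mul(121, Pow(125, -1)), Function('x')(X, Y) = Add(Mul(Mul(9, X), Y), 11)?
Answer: Rational(5000, 80377) ≈ 0.062207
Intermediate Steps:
Function('x')(X, Y) = Add(11, Mul(9, X, Y)) (Function('x')(X, Y) = Add(Mul(9, X, Y), 11) = Add(11, Mul(9, X, Y)))
K = Rational(121, 125) (K = Mul(121, Rational(1, 125)) = Rational(121, 125) ≈ 0.96800)
Mul(Add(161, -241), Pow(Add(K, Mul(Add(50, Function('s')(-11)), Add(Add(-37, Mul(-1, Function('x')(-3, -4))), 123))), -1)) = Mul(Add(161, -241), Pow(Add(Rational(121, 125), Mul(Add(50, -11), Add(Add(-37, Mul(-1, Add(11, Mul(9, -3, -4)))), 123))), -1)) = Mul(-80, Pow(Add(Rational(121, 125), Mul(39, Add(Add(-37, Mul(-1, Add(11, 108))), 123))), -1)) = Mul(-80, Pow(Add(Rational(121, 125), Mul(39, Add(Add(-37, Mul(-1, 119)), 123))), -1)) = Mul(-80, Pow(Add(Rational(121, 125), Mul(39, Add(Add(-37, -119), 123))), -1)) = Mul(-80, Pow(Add(Rational(121, 125), Mul(39, Add(-156, 123))), -1)) = Mul(-80, Pow(Add(Rational(121, 125), Mul(39, -33)), -1)) = Mul(-80, Pow(Add(Rational(121, 125), -1287), -1)) = Mul(-80, Pow(Rational(-160754, 125), -1)) = Mul(-80, Rational(-125, 160754)) = Rational(5000, 80377)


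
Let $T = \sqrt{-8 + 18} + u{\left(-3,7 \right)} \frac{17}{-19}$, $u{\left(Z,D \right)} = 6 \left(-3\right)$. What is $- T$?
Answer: $- \frac{306}{19} - \sqrt{10} \approx -19.268$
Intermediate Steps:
$u{\left(Z,D \right)} = -18$
$T = \frac{306}{19} + \sqrt{10}$ ($T = \sqrt{-8 + 18} - 18 \frac{17}{-19} = \sqrt{10} - 18 \cdot 17 \left(- \frac{1}{19}\right) = \sqrt{10} - - \frac{306}{19} = \sqrt{10} + \frac{306}{19} = \frac{306}{19} + \sqrt{10} \approx 19.268$)
$- T = - (\frac{306}{19} + \sqrt{10}) = - \frac{306}{19} - \sqrt{10}$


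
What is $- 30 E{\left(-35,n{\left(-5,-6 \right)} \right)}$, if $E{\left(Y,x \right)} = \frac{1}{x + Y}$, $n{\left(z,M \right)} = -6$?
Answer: $\frac{30}{41} \approx 0.73171$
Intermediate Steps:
$E{\left(Y,x \right)} = \frac{1}{Y + x}$
$- 30 E{\left(-35,n{\left(-5,-6 \right)} \right)} = - \frac{30}{-35 - 6} = - \frac{30}{-41} = \left(-30\right) \left(- \frac{1}{41}\right) = \frac{30}{41}$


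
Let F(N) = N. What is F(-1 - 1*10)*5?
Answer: -55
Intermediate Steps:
F(-1 - 1*10)*5 = (-1 - 1*10)*5 = (-1 - 10)*5 = -11*5 = -55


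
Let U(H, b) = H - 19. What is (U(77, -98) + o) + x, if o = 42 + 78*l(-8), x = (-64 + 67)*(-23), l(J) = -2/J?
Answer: 101/2 ≈ 50.500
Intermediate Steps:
l(J) = -2/J
U(H, b) = -19 + H
x = -69 (x = 3*(-23) = -69)
o = 123/2 (o = 42 + 78*(-2/(-8)) = 42 + 78*(-2*(-⅛)) = 42 + 78*(¼) = 42 + 39/2 = 123/2 ≈ 61.500)
(U(77, -98) + o) + x = ((-19 + 77) + 123/2) - 69 = (58 + 123/2) - 69 = 239/2 - 69 = 101/2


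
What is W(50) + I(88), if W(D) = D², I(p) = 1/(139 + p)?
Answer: 567501/227 ≈ 2500.0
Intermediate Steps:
W(50) + I(88) = 50² + 1/(139 + 88) = 2500 + 1/227 = 567501/227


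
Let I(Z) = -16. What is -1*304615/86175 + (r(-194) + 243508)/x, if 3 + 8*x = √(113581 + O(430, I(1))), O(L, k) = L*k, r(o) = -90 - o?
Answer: 7855639247/153236385 + 162408*√106701/8891 ≈ 6018.1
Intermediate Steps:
x = -3/8 + √106701/8 (x = -3/8 + √(113581 + 430*(-16))/8 = -3/8 + √(113581 - 6880)/8 = -3/8 + √106701/8 ≈ 40.456)
-1*304615/86175 + (r(-194) + 243508)/x = -1*304615/86175 + ((-90 - 1*(-194)) + 243508)/(-3/8 + √106701/8) = -304615*1/86175 + ((-90 + 194) + 243508)/(-3/8 + √106701/8) = -60923/17235 + (104 + 243508)/(-3/8 + √106701/8) = -60923/17235 + 243612/(-3/8 + √106701/8)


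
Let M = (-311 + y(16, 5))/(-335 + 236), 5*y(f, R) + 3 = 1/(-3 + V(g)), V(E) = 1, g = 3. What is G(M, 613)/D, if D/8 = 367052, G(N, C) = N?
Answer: 1039/969017280 ≈ 1.0722e-6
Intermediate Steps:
y(f, R) = -7/10 (y(f, R) = -⅗ + 1/(5*(-3 + 1)) = -⅗ + (⅕)/(-2) = -⅗ + (⅕)*(-½) = -⅗ - ⅒ = -7/10)
M = 1039/330 (M = (-311 - 7/10)/(-335 + 236) = -3117/10/(-99) = -3117/10*(-1/99) = 1039/330 ≈ 3.1485)
D = 2936416 (D = 8*367052 = 2936416)
G(M, 613)/D = (1039/330)/2936416 = (1039/330)*(1/2936416) = 1039/969017280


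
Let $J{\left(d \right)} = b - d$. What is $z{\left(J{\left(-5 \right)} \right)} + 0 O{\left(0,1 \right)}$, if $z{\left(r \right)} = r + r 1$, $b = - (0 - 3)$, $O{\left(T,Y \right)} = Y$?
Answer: $16$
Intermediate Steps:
$b = 3$ ($b = \left(-1\right) \left(-3\right) = 3$)
$J{\left(d \right)} = 3 - d$
$z{\left(r \right)} = 2 r$ ($z{\left(r \right)} = r + r = 2 r$)
$z{\left(J{\left(-5 \right)} \right)} + 0 O{\left(0,1 \right)} = 2 \left(3 - -5\right) + 0 \cdot 1 = 2 \left(3 + 5\right) + 0 = 2 \cdot 8 + 0 = 16 + 0 = 16$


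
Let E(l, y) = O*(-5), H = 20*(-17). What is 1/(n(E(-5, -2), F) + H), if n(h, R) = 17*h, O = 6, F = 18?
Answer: -1/850 ≈ -0.0011765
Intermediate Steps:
H = -340
E(l, y) = -30 (E(l, y) = 6*(-5) = -30)
1/(n(E(-5, -2), F) + H) = 1/(17*(-30) - 340) = 1/(-510 - 340) = 1/(-850) = -1/850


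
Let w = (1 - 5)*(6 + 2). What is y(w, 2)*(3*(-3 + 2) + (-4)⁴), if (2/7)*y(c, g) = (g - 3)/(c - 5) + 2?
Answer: 132825/74 ≈ 1794.9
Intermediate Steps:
w = -32 (w = -4*8 = -32)
y(c, g) = 7 + 7*(-3 + g)/(2*(-5 + c)) (y(c, g) = 7*((g - 3)/(c - 5) + 2)/2 = 7*((-3 + g)/(-5 + c) + 2)/2 = 7*(2 + (-3 + g)/(-5 + c))/2 = 7 + 7*(-3 + g)/(2*(-5 + c)))
y(w, 2)*(3*(-3 + 2) + (-4)⁴) = (7*(-13 + 2 + 2*(-32))/(2*(-5 - 32)))*(3*(-3 + 2) + (-4)⁴) = ((7/2)*(-13 + 2 - 64)/(-37))*(3*(-1) + 256) = ((7/2)*(-1/37)*(-75))*(-3 + 256) = (525/74)*253 = 132825/74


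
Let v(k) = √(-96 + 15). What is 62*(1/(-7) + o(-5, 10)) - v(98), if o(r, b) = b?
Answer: 4278/7 - 9*I ≈ 611.14 - 9.0*I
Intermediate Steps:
v(k) = 9*I (v(k) = √(-81) = 9*I)
62*(1/(-7) + o(-5, 10)) - v(98) = 62*(1/(-7) + 10) - 9*I = 62*(-⅐ + 10) - 9*I = 62*(69/7) - 9*I = 4278/7 - 9*I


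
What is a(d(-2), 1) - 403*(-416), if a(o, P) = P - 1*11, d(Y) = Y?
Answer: 167638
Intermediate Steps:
a(o, P) = -11 + P (a(o, P) = P - 11 = -11 + P)
a(d(-2), 1) - 403*(-416) = (-11 + 1) - 403*(-416) = -10 + 167648 = 167638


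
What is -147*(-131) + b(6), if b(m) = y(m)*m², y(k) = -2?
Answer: 19185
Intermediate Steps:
b(m) = -2*m²
-147*(-131) + b(6) = -147*(-131) - 2*6² = 19257 - 2*36 = 19257 - 72 = 19185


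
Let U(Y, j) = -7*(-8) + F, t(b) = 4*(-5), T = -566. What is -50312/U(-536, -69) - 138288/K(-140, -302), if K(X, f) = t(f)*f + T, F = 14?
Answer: -10181716/13685 ≈ -744.01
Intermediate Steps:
t(b) = -20
U(Y, j) = 70 (U(Y, j) = -7*(-8) + 14 = 56 + 14 = 70)
K(X, f) = -566 - 20*f (K(X, f) = -20*f - 566 = -566 - 20*f)
-50312/U(-536, -69) - 138288/K(-140, -302) = -50312/70 - 138288/(-566 - 20*(-302)) = -50312*1/70 - 138288/(-566 + 6040) = -25156/35 - 138288/5474 = -25156/35 - 138288*1/5474 = -25156/35 - 69144/2737 = -10181716/13685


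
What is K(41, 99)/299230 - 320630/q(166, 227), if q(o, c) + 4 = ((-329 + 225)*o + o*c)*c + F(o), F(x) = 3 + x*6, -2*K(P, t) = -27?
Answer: -191759061013/2774389343260 ≈ -0.069118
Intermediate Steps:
K(P, t) = 27/2 (K(P, t) = -½*(-27) = 27/2)
F(x) = 3 + 6*x
q(o, c) = -1 + 6*o + c*(-104*o + c*o) (q(o, c) = -4 + (((-329 + 225)*o + o*c)*c + (3 + 6*o)) = -4 + ((-104*o + c*o)*c + (3 + 6*o)) = -4 + (c*(-104*o + c*o) + (3 + 6*o)) = -4 + (3 + 6*o + c*(-104*o + c*o)) = -1 + 6*o + c*(-104*o + c*o))
K(41, 99)/299230 - 320630/q(166, 227) = (27/2)/299230 - 320630/(-1 + 6*166 + 166*227² - 104*227*166) = (27/2)*(1/299230) - 320630/(-1 + 996 + 166*51529 - 3918928) = 27/598460 - 320630/(-1 + 996 + 8553814 - 3918928) = 27/598460 - 320630/4635881 = -191759061013/2774389343260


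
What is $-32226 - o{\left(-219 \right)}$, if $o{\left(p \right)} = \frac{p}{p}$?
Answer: $-32227$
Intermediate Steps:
$o{\left(p \right)} = 1$
$-32226 - o{\left(-219 \right)} = -32226 - 1 = -32227$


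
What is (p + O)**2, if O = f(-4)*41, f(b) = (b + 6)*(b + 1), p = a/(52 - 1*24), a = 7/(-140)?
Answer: 18978093121/313600 ≈ 60517.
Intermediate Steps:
a = -1/20 (a = 7*(-1/140) = -1/20 ≈ -0.050000)
p = -1/560 (p = -1/(20*(52 - 1*24)) = -1/(20*(52 - 24)) = -1/20/28 = -1/20*1/28 = -1/560 ≈ -0.0017857)
f(b) = (1 + b)*(6 + b) (f(b) = (6 + b)*(1 + b) = (1 + b)*(6 + b))
O = -246 (O = (6 + (-4)**2 + 7*(-4))*41 = (6 + 16 - 28)*41 = -6*41 = -246)
(p + O)**2 = (-1/560 - 246)**2 = (-137761/560)**2 = 18978093121/313600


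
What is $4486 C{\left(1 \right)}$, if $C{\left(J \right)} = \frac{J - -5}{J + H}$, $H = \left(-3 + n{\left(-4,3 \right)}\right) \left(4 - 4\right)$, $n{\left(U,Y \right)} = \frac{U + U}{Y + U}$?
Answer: $26916$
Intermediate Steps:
$n{\left(U,Y \right)} = \frac{2 U}{U + Y}$
$H = 0$ ($H = \left(-3 + 2 \left(-4\right) \frac{1}{-4 + 3}\right) \left(4 - 4\right) = \left(-3 + 2 \left(-4\right) \frac{1}{-1}\right) 0 = \left(-3 + 2 \left(-4\right) \left(-1\right)\right) 0 = \left(-3 + 8\right) 0 = 5 \cdot 0 = 0$)
$C{\left(J \right)} = \frac{5 + J}{J}$ ($C{\left(J \right)} = \frac{J - -5}{J + 0} = \frac{J + 5}{J} = \frac{5 + J}{J}$)
$4486 C{\left(1 \right)} = 4486 \frac{5 + 1}{1} = 4486 \cdot 1 \cdot 6 = 4486 \cdot 6 = 26916$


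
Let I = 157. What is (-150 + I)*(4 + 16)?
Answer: 140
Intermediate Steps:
(-150 + I)*(4 + 16) = (-150 + 157)*(4 + 16) = 7*20 = 140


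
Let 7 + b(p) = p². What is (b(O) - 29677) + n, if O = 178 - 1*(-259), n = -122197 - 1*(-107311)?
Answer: 146399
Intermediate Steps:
n = -14886 (n = -122197 + 107311 = -14886)
O = 437 (O = 178 + 259 = 437)
b(p) = -7 + p²
(b(O) - 29677) + n = ((-7 + 437²) - 29677) - 14886 = ((-7 + 190969) - 29677) - 14886 = (190962 - 29677) - 14886 = 161285 - 14886 = 146399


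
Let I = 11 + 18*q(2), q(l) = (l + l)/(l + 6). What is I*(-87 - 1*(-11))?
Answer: -1520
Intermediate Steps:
q(l) = 2*l/(6 + l) (q(l) = (2*l)/(6 + l) = 2*l/(6 + l))
I = 20 (I = 11 + 18*(2*2/(6 + 2)) = 11 + 18*(2*2/8) = 11 + 18*(2*2*(⅛)) = 11 + 18*(½) = 11 + 9 = 20)
I*(-87 - 1*(-11)) = 20*(-87 - 1*(-11)) = 20*(-87 + 11) = 20*(-76) = -1520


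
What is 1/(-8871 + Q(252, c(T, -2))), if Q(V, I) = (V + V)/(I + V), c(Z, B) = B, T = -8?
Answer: -125/1108623 ≈ -0.00011275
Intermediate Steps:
Q(V, I) = 2*V/(I + V) (Q(V, I) = (2*V)/(I + V) = 2*V/(I + V))
1/(-8871 + Q(252, c(T, -2))) = 1/(-8871 + 2*252/(-2 + 252)) = 1/(-8871 + 2*252/250) = 1/(-8871 + 2*252*(1/250)) = 1/(-8871 + 252/125) = 1/(-1108623/125) = -125/1108623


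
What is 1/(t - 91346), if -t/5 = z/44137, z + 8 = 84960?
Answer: -44137/4032163162 ≈ -1.0946e-5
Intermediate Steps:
z = 84952 (z = -8 + 84960 = 84952)
t = -424760/44137 ≈ -9.6237
1/(t - 91346) = 1/(-424760/44137 - 91346) = 1/(-4032163162/44137) = -44137/4032163162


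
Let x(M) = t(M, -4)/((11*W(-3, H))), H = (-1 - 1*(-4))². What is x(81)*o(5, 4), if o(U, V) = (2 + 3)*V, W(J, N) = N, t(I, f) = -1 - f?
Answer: 20/33 ≈ 0.60606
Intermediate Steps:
H = 9 (H = (-1 + 4)² = 3² = 9)
o(U, V) = 5*V
x(M) = 1/33 (x(M) = (-1 - 1*(-4))/((11*9)) = (-1 + 4)/99 = 3*(1/99) = 1/33)
x(81)*o(5, 4) = (5*4)/33 = (1/33)*20 = 20/33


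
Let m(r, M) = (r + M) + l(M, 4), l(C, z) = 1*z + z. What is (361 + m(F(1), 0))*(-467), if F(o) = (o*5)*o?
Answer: -174658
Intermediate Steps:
l(C, z) = 2*z (l(C, z) = z + z = 2*z)
F(o) = 5*o**2 (F(o) = (5*o)*o = 5*o**2)
m(r, M) = 8 + M + r (m(r, M) = (r + M) + 2*4 = (M + r) + 8 = 8 + M + r)
(361 + m(F(1), 0))*(-467) = (361 + (8 + 0 + 5*1**2))*(-467) = (361 + (8 + 0 + 5*1))*(-467) = (361 + (8 + 0 + 5))*(-467) = (361 + 13)*(-467) = 374*(-467) = -174658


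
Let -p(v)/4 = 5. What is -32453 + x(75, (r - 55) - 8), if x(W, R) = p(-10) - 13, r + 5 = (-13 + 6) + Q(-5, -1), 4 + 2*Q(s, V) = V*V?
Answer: -32486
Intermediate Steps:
p(v) = -20 (p(v) = -4*5 = -20)
Q(s, V) = -2 + V**2/2 (Q(s, V) = -2 + (V*V)/2 = -2 + V**2/2)
r = -27/2 (r = -5 + ((-13 + 6) + (-2 + (1/2)*(-1)**2)) = -5 + (-7 + (-2 + (1/2)*1)) = -5 + (-7 + (-2 + 1/2)) = -5 + (-7 - 3/2) = -5 - 17/2 = -27/2 ≈ -13.500)
x(W, R) = -33 (x(W, R) = -20 - 13 = -33)
-32453 + x(75, (r - 55) - 8) = -32453 - 33 = -32486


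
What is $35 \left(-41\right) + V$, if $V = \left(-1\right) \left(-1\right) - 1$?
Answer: $-1435$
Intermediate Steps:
$V = 0$ ($V = 1 - 1 = 0$)
$35 \left(-41\right) + V = 35 \left(-41\right) + 0 = -1435 + 0 = -1435$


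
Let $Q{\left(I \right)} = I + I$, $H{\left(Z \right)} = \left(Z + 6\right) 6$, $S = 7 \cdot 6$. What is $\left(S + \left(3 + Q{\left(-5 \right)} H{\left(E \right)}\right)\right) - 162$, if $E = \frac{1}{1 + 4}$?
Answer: $-489$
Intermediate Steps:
$S = 42$
$E = \frac{1}{5} \approx 0.2$
$H{\left(Z \right)} = 36 + 6 Z$ ($H{\left(Z \right)} = \left(6 + Z\right) 6 = 36 + 6 Z$)
$Q{\left(I \right)} = 2 I$
$\left(S + \left(3 + Q{\left(-5 \right)} H{\left(E \right)}\right)\right) - 162 = \left(42 + \left(3 + 2 \left(-5\right) \left(36 + 6 \cdot \frac{1}{5}\right)\right)\right) - 162 = \left(42 + \left(3 - 10 \left(36 + \frac{6}{5}\right)\right)\right) - 162 = \left(42 + \left(3 - 372\right)\right) - 162 = \left(42 - 369\right) - 162 = -327 - 162 = -489$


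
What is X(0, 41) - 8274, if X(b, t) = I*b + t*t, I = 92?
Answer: -6593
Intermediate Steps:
X(b, t) = t**2 + 92*b (X(b, t) = 92*b + t*t = 92*b + t**2 = t**2 + 92*b)
X(0, 41) - 8274 = (41**2 + 92*0) - 8274 = (1681 + 0) - 8274 = 1681 - 8274 = -6593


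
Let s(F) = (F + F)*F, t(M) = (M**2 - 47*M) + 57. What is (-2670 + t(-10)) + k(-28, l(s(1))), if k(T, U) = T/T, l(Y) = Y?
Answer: -2042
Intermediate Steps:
t(M) = 57 + M**2 - 47*M
s(F) = 2*F**2 (s(F) = (2*F)*F = 2*F**2)
k(T, U) = 1
(-2670 + t(-10)) + k(-28, l(s(1))) = (-2670 + (57 + (-10)**2 - 47*(-10))) + 1 = (-2670 + (57 + 100 + 470)) + 1 = (-2670 + 627) + 1 = -2043 + 1 = -2042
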